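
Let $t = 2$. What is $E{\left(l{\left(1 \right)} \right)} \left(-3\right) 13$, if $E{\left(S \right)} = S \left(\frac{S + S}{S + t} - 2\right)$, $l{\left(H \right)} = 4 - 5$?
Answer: $-156$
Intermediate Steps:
$l{\left(H \right)} = -1$
$E{\left(S \right)} = S \left(-2 + \frac{2 S}{2 + S}\right)$ ($E{\left(S \right)} = S \left(\frac{S + S}{S + 2} - 2\right) = S \left(\frac{2 S}{2 + S} - 2\right) = S \left(-2 + \frac{2 S}{2 + S}\right)$)
$E{\left(l{\left(1 \right)} \right)} \left(-3\right) 13 = \left(-4\right) \left(-1\right) \frac{1}{2 - 1} \left(-3\right) 13 = \left(-4\right) \left(-1\right) 1^{-1} \left(-3\right) 13 = \left(-4\right) \left(-1\right) 1 \left(-3\right) 13 = 4 \left(-3\right) 13 = \left(-12\right) 13 = -156$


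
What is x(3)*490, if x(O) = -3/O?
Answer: -490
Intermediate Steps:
x(3)*490 = -3/3*490 = -3*⅓*490 = -1*490 = -490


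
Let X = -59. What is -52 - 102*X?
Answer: 5966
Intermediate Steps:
-52 - 102*X = -52 - 102*(-59) = -52 + 6018 = 5966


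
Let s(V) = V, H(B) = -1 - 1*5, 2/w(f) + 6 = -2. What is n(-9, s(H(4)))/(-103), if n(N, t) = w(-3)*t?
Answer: -3/206 ≈ -0.014563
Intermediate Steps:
w(f) = -¼ (w(f) = 2/(-6 - 2) = 2/(-8) = 2*(-⅛) = -¼)
H(B) = -6 (H(B) = -1 - 5 = -6)
n(N, t) = -t/4
n(-9, s(H(4)))/(-103) = -¼*(-6)/(-103) = (3/2)*(-1/103) = -3/206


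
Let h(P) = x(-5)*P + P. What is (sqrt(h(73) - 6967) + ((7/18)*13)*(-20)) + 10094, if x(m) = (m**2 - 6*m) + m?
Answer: 89936/9 + 2*I*sqrt(811) ≈ 9992.9 + 56.956*I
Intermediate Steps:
x(m) = m**2 - 5*m
h(P) = 51*P (h(P) = (-5*(-5 - 5))*P + P = (-5*(-10))*P + P = 50*P + P = 51*P)
(sqrt(h(73) - 6967) + ((7/18)*13)*(-20)) + 10094 = (sqrt(51*73 - 6967) + ((7/18)*13)*(-20)) + 10094 = (sqrt(3723 - 6967) + ((7*(1/18))*13)*(-20)) + 10094 = (sqrt(-3244) + ((7/18)*13)*(-20)) + 10094 = (2*I*sqrt(811) + (91/18)*(-20)) + 10094 = (2*I*sqrt(811) - 910/9) + 10094 = (-910/9 + 2*I*sqrt(811)) + 10094 = 89936/9 + 2*I*sqrt(811)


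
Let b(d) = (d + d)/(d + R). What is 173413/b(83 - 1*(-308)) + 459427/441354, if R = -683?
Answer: -657303085855/10151142 ≈ -64752.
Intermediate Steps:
b(d) = 2*d/(-683 + d) (b(d) = (d + d)/(d - 683) = (2*d)/(-683 + d) = 2*d/(-683 + d))
173413/b(83 - 1*(-308)) + 459427/441354 = 173413/((2*(83 - 1*(-308))/(-683 + (83 - 1*(-308))))) + 459427/441354 = 173413/((2*(83 + 308)/(-683 + (83 + 308)))) + 459427*(1/441354) = 173413/((2*391/(-683 + 391))) + 459427/441354 = 173413/((2*391/(-292))) + 459427/441354 = 173413/((2*391*(-1/292))) + 459427/441354 = 173413/(-391/146) + 459427/441354 = 173413*(-146/391) + 459427/441354 = -25318298/391 + 459427/441354 = -657303085855/10151142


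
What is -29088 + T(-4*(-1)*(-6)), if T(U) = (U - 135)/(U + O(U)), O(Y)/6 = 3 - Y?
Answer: -1338101/46 ≈ -29089.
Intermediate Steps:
O(Y) = 18 - 6*Y (O(Y) = 6*(3 - Y) = 18 - 6*Y)
T(U) = (-135 + U)/(18 - 5*U) (T(U) = (U - 135)/(U + (18 - 6*U)) = (-135 + U)/(18 - 5*U))
-29088 + T(-4*(-1)*(-6)) = -29088 + (135 - (-4*(-1))*(-6))/(-18 + 5*(-4*(-1)*(-6))) = -29088 + (135 - 4*(-6))/(-18 + 5*(4*(-6))) = -29088 + (135 - 1*(-24))/(-18 + 5*(-24)) = -29088 + (135 + 24)/(-18 - 120) = -29088 + 159/(-138) = -29088 - 1/138*159 = -29088 - 53/46 = -1338101/46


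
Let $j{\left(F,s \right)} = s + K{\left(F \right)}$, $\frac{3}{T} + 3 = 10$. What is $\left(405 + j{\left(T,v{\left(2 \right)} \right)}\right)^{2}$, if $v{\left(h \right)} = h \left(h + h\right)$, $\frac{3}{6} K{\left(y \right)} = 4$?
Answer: $177241$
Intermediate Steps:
$K{\left(y \right)} = 8$ ($K{\left(y \right)} = 2 \cdot 4 = 8$)
$v{\left(h \right)} = 2 h^{2}$ ($v{\left(h \right)} = h 2 h = 2 h^{2}$)
$T = \frac{3}{7}$ ($T = \frac{3}{-3 + 10} = \frac{3}{7} \approx 0.42857$)
$j{\left(F,s \right)} = 8 + s$ ($j{\left(F,s \right)} = s + 8 = 8 + s$)
$\left(405 + j{\left(T,v{\left(2 \right)} \right)}\right)^{2} = \left(405 + \left(8 + 2 \cdot 2^{2}\right)\right)^{2} = \left(405 + \left(8 + 2 \cdot 4\right)\right)^{2} = \left(405 + \left(8 + 8\right)\right)^{2} = \left(405 + 16\right)^{2} = 421^{2} = 177241$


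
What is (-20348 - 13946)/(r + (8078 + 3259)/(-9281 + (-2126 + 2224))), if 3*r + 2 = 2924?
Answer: -104973934/2977635 ≈ -35.254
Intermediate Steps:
r = 974 (r = -2/3 + (1/3)*2924 = -2/3 + 2924/3 = 974)
(-20348 - 13946)/(r + (8078 + 3259)/(-9281 + (-2126 + 2224))) = (-20348 - 13946)/(974 + (8078 + 3259)/(-9281 + (-2126 + 2224))) = -34294/(974 + 11337/(-9281 + 98)) = -34294/(974 + 11337/(-9183)) = -34294/(974 + 11337*(-1/9183)) = -34294/(974 - 3779/3061) = -34294/2977635/3061 = -34294*3061/2977635 = -104973934/2977635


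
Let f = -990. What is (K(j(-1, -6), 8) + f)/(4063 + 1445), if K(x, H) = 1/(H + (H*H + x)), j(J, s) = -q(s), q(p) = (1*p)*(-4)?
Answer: -47519/264384 ≈ -0.17973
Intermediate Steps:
q(p) = -4*p (q(p) = p*(-4) = -4*p)
j(J, s) = 4*s (j(J, s) = -(-4)*s = 4*s)
K(x, H) = 1/(H + x + H**2) (K(x, H) = 1/(H + (H**2 + x)) = 1/(H + (x + H**2)) = 1/(H + x + H**2))
(K(j(-1, -6), 8) + f)/(4063 + 1445) = (1/(8 + 4*(-6) + 8**2) - 990)/(4063 + 1445) = (1/(8 - 24 + 64) - 990)/5508 = (1/48 - 990)*(1/5508) = -47519/48*1/5508 = -47519/264384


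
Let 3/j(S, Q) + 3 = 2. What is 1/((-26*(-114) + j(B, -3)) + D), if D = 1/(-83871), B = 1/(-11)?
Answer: 83871/248342030 ≈ 0.00033772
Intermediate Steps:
B = -1/11 ≈ -0.090909
j(S, Q) = -3 (j(S, Q) = 3/(-3 + 2) = 3/(-1) = 3*(-1) = -3)
D = -1/83871 ≈ -1.1923e-5
1/((-26*(-114) + j(B, -3)) + D) = 1/((-26*(-114) - 3) - 1/83871) = 1/((2964 - 3) - 1/83871) = 1/(2961 - 1/83871) = 1/(248342030/83871) = 83871/248342030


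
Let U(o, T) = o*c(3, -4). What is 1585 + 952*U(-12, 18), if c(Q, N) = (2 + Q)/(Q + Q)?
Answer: -7935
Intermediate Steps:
c(Q, N) = (2 + Q)/(2*Q) (c(Q, N) = (2 + Q)/((2*Q)) = (2 + Q)*(1/(2*Q)) = (2 + Q)/(2*Q))
U(o, T) = 5*o/6 (U(o, T) = o*((½)*(2 + 3)/3) = o*((½)*(⅓)*5) = o*(⅚) = 5*o/6)
1585 + 952*U(-12, 18) = 1585 + 952*((⅚)*(-12)) = 1585 + 952*(-10) = 1585 - 9520 = -7935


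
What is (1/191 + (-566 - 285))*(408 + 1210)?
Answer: -262989720/191 ≈ -1.3769e+6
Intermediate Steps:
(1/191 + (-566 - 285))*(408 + 1210) = (1/191 - 851)*1618 = -162540/191*1618 = -262989720/191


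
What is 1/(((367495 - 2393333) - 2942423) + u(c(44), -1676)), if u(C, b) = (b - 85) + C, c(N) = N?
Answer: -1/4969978 ≈ -2.0121e-7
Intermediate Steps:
u(C, b) = -85 + C + b (u(C, b) = (-85 + b) + C = -85 + C + b)
1/(((367495 - 2393333) - 2942423) + u(c(44), -1676)) = 1/(((367495 - 2393333) - 2942423) + (-85 + 44 - 1676)) = 1/((-2025838 - 2942423) - 1717) = 1/(-4968261 - 1717) = 1/(-4969978) = -1/4969978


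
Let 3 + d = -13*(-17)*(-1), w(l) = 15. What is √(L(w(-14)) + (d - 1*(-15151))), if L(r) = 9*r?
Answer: √15062 ≈ 122.73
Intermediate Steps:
d = -224 (d = -3 - 13*(-17)*(-1) = -3 + 221*(-1) = -3 - 221 = -224)
√(L(w(-14)) + (d - 1*(-15151))) = √(9*15 + (-224 - 1*(-15151))) = √(135 + (-224 + 15151)) = √(135 + 14927) = √15062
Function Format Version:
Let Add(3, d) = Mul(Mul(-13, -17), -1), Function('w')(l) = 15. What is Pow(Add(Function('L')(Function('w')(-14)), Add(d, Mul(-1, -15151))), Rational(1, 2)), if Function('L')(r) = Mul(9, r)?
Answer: Pow(15062, Rational(1, 2)) ≈ 122.73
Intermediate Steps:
d = -224 (d = Add(-3, Mul(Mul(-13, -17), -1)) = Add(-3, Mul(221, -1)) = Add(-3, -221) = -224)
Pow(Add(Function('L')(Function('w')(-14)), Add(d, Mul(-1, -15151))), Rational(1, 2)) = Pow(Add(Mul(9, 15), Add(-224, Mul(-1, -15151))), Rational(1, 2)) = Pow(Add(135, Add(-224, 15151)), Rational(1, 2)) = Pow(Add(135, 14927), Rational(1, 2)) = Pow(15062, Rational(1, 2))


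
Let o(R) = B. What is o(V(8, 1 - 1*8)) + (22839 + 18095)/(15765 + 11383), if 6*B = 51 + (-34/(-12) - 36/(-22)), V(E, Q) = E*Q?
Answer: 2627243/244332 ≈ 10.753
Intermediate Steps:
B = 3661/396 (B = (51 + (-34/(-12) - 36/(-22)))/6 = (51 + (-34*(-1/12) - 36*(-1/22)))/6 = (51 + (17/6 + 18/11))/6 = (51 + 295/66)/6 = (⅙)*(3661/66) = 3661/396 ≈ 9.2449)
o(R) = 3661/396
o(V(8, 1 - 1*8)) + (22839 + 18095)/(15765 + 11383) = 3661/396 + (22839 + 18095)/(15765 + 11383) = 3661/396 + 40934/27148 = 3661/396 + 40934*(1/27148) = 3661/396 + 20467/13574 = 2627243/244332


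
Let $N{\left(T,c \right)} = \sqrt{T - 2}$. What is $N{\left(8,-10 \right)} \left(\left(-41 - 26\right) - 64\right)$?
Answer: $- 131 \sqrt{6} \approx -320.88$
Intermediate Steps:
$N{\left(T,c \right)} = \sqrt{-2 + T}$
$N{\left(8,-10 \right)} \left(\left(-41 - 26\right) - 64\right) = \sqrt{-2 + 8} \left(\left(-41 - 26\right) - 64\right) = \sqrt{6} \left(\left(-41 - 26\right) - 64\right) = \sqrt{6} \left(-67 - 64\right) = \sqrt{6} \left(-131\right) = - 131 \sqrt{6}$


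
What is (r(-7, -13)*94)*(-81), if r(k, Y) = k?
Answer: 53298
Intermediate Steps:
(r(-7, -13)*94)*(-81) = -7*94*(-81) = -658*(-81) = 53298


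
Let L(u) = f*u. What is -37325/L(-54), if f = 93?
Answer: 37325/5022 ≈ 7.4323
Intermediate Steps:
L(u) = 93*u
-37325/L(-54) = -37325/(93*(-54)) = -37325/(-5022) = -37325*(-1/5022) = 37325/5022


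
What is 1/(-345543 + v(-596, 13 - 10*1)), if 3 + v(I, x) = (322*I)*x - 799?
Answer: -1/922081 ≈ -1.0845e-6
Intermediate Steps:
v(I, x) = -802 + 322*I*x (v(I, x) = -3 + ((322*I)*x - 799) = -3 + (322*I*x - 799) = -3 + (-799 + 322*I*x) = -802 + 322*I*x)
1/(-345543 + v(-596, 13 - 10*1)) = 1/(-345543 + (-802 + 322*(-596)*(13 - 10*1))) = 1/(-345543 + (-802 + 322*(-596)*(13 - 10))) = 1/(-345543 + (-802 + 322*(-596)*3)) = 1/(-345543 + (-802 - 575736)) = 1/(-345543 - 576538) = 1/(-922081) = -1/922081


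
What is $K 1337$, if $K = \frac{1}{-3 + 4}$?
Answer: $1337$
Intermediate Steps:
$K = 1$ ($K = 1^{-1} = 1$)
$K 1337 = 1 \cdot 1337 = 1337$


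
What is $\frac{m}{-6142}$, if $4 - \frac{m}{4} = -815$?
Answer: $- \frac{1638}{3071} \approx -0.53338$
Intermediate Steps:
$m = 3276$ ($m = 16 - -3260 = 16 + 3260 = 3276$)
$\frac{m}{-6142} = \frac{3276}{-6142} = 3276 \left(- \frac{1}{6142}\right) = - \frac{1638}{3071}$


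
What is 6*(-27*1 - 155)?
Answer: -1092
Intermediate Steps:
6*(-27*1 - 155) = 6*(-27 - 155) = 6*(-182) = -1092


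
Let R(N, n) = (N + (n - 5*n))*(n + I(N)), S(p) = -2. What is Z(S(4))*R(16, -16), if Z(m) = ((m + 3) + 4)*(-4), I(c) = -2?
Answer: 28800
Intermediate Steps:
R(N, n) = (-2 + n)*(N - 4*n) (R(N, n) = (N + (n - 5*n))*(n - 2) = (N - 4*n)*(-2 + n) = (-2 + n)*(N - 4*n))
Z(m) = -28 - 4*m (Z(m) = ((3 + m) + 4)*(-4) = (7 + m)*(-4) = -28 - 4*m)
Z(S(4))*R(16, -16) = (-28 - 4*(-2))*(-4*(-16)**2 - 2*16 + 8*(-16) + 16*(-16)) = (-28 + 8)*(-4*256 - 32 - 128 - 256) = -20*(-1024 - 32 - 128 - 256) = -20*(-1440) = 28800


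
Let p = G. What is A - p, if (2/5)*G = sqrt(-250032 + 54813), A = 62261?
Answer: 62261 - 15*I*sqrt(21691)/2 ≈ 62261.0 - 1104.6*I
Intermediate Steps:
G = 15*I*sqrt(21691)/2 (G = 5*sqrt(-250032 + 54813)/2 = 5*sqrt(-195219)/2 = 5*(3*I*sqrt(21691))/2 = 15*I*sqrt(21691)/2 ≈ 1104.6*I)
p = 15*I*sqrt(21691)/2 ≈ 1104.6*I
A - p = 62261 - 15*I*sqrt(21691)/2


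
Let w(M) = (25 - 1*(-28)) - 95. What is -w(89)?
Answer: 42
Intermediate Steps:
w(M) = -42 (w(M) = (25 + 28) - 95 = 53 - 95 = -42)
-w(89) = -1*(-42) = 42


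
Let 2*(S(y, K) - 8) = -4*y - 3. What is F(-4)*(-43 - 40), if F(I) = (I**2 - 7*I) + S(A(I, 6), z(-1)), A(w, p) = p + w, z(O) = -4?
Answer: -7719/2 ≈ -3859.5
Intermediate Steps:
S(y, K) = 13/2 - 2*y (S(y, K) = 8 + (-4*y - 3)/2 = 8 + (-3 - 4*y)/2 = 8 + (-3/2 - 2*y) = 13/2 - 2*y)
F(I) = -11/2 + I**2 - 9*I (F(I) = (I**2 - 7*I) + (13/2 - 2*(6 + I)) = (I**2 - 7*I) + (13/2 + (-12 - 2*I)) = (I**2 - 7*I) + (-11/2 - 2*I) = -11/2 + I**2 - 9*I)
F(-4)*(-43 - 40) = (-11/2 + (-4)**2 - 9*(-4))*(-43 - 40) = (-11/2 + 16 + 36)*(-83) = (93/2)*(-83) = -7719/2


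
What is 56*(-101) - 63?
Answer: -5719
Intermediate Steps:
56*(-101) - 63 = -5656 - 63 = -5719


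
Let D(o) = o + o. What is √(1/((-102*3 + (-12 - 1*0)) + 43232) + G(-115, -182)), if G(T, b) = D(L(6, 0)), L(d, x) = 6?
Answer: √22099379666/42914 ≈ 3.4641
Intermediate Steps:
D(o) = 2*o
G(T, b) = 12 (G(T, b) = 2*6 = 12)
√(1/((-102*3 + (-12 - 1*0)) + 43232) + G(-115, -182)) = √(1/((-102*3 + (-12 - 1*0)) + 43232) + 12) = √(1/((-306 + (-12 + 0)) + 43232) + 12) = √(1/((-306 - 12) + 43232) + 12) = √(1/(-318 + 43232) + 12) = √(1/42914 + 12) = √(514969/42914) = √22099379666/42914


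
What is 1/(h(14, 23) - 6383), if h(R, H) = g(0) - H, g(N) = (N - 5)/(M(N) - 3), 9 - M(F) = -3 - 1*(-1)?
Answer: -8/51253 ≈ -0.00015609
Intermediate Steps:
M(F) = 11 (M(F) = 9 - (-3 - 1*(-1)) = 9 - (-3 + 1) = 9 - 1*(-2) = 9 + 2 = 11)
g(N) = -5/8 + N/8 (g(N) = (N - 5)/(11 - 3) = (-5 + N)/8 = (-5 + N)*(⅛) = -5/8 + N/8)
h(R, H) = -5/8 - H (h(R, H) = (-5/8 + (⅛)*0) - H = (-5/8 + 0) - H = -5/8 - H)
1/(h(14, 23) - 6383) = 1/((-5/8 - 1*23) - 6383) = 1/((-5/8 - 23) - 6383) = 1/(-189/8 - 6383) = 1/(-51253/8) = -8/51253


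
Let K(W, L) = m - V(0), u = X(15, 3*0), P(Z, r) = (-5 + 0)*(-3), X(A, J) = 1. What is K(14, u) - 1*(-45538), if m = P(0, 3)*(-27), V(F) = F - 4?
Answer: 45137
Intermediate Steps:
V(F) = -4 + F
P(Z, r) = 15 (P(Z, r) = -5*(-3) = 15)
u = 1
m = -405 (m = 15*(-27) = -405)
K(W, L) = -401 (K(W, L) = -405 - (-4 + 0) = -405 - 1*(-4) = -405 + 4 = -401)
K(14, u) - 1*(-45538) = -401 - 1*(-45538) = -401 + 45538 = 45137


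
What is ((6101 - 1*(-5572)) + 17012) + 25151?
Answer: 53836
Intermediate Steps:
((6101 - 1*(-5572)) + 17012) + 25151 = ((6101 + 5572) + 17012) + 25151 = (11673 + 17012) + 25151 = 28685 + 25151 = 53836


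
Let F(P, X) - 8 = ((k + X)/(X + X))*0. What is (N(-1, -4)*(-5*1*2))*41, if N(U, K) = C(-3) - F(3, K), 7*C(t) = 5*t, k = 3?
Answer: 29110/7 ≈ 4158.6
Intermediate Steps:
F(P, X) = 8 (F(P, X) = 8 + ((3 + X)/(X + X))*0 = 8 + ((3 + X)/((2*X)))*0 = 8 + ((3 + X)*(1/(2*X)))*0 = 8 + ((3 + X)/(2*X))*0 = 8 + 0 = 8)
C(t) = 5*t/7 (C(t) = (5*t)/7 = 5*t/7)
N(U, K) = -71/7 (N(U, K) = (5/7)*(-3) - 1*8 = -15/7 - 8 = -71/7)
(N(-1, -4)*(-5*1*2))*41 = -71*(-5*1)*2/7*41 = -(-355)*2/7*41 = -71/7*(-10)*41 = (710/7)*41 = 29110/7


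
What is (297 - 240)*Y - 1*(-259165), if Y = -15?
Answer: 258310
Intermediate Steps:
(297 - 240)*Y - 1*(-259165) = (297 - 240)*(-15) - 1*(-259165) = 57*(-15) + 259165 = -855 + 259165 = 258310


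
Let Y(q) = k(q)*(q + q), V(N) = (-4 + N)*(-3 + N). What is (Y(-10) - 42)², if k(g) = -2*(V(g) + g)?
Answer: 46758244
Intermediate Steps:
k(g) = -24 - 2*g² + 12*g (k(g) = -2*((12 + g² - 7*g) + g) = -2*(12 + g² - 6*g) = -24 - 2*g² + 12*g)
Y(q) = 2*q*(-24 - 2*q² + 12*q) (Y(q) = (-24 - 2*q² + 12*q)*(q + q) = (-24 - 2*q² + 12*q)*(2*q) = 2*q*(-24 - 2*q² + 12*q))
(Y(-10) - 42)² = (4*(-10)*(-12 - 1*(-10)² + 6*(-10)) - 42)² = (4*(-10)*(-12 - 1*100 - 60) - 42)² = (4*(-10)*(-12 - 100 - 60) - 42)² = (4*(-10)*(-172) - 42)² = (6880 - 42)² = 6838² = 46758244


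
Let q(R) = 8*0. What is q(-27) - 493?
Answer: -493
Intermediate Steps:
q(R) = 0
q(-27) - 493 = 0 - 493 = -493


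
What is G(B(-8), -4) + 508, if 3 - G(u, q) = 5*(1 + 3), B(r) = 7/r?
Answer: 491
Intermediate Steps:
G(u, q) = -17 (G(u, q) = 3 - 5*(1 + 3) = 3 - 5*4 = 3 - 1*20 = 3 - 20 = -17)
G(B(-8), -4) + 508 = -17 + 508 = 491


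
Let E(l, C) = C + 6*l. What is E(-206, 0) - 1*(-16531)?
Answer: 15295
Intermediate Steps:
E(-206, 0) - 1*(-16531) = (0 + 6*(-206)) - 1*(-16531) = (0 - 1236) + 16531 = -1236 + 16531 = 15295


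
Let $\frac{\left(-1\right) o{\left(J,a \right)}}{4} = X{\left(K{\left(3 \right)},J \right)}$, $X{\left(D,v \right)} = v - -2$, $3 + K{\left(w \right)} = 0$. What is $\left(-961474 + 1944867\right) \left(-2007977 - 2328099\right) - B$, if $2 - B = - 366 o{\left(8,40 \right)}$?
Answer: $-4264066771230$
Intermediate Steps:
$K{\left(w \right)} = -3$ ($K{\left(w \right)} = -3 + 0 = -3$)
$X{\left(D,v \right)} = 2 + v$ ($X{\left(D,v \right)} = v + 2 = 2 + v$)
$o{\left(J,a \right)} = -8 - 4 J$ ($o{\left(J,a \right)} = - 4 \left(2 + J\right) = -8 - 4 J$)
$B = -14638$ ($B = 2 - - 366 \left(-8 - 32\right) = 2 - \left(-366\right) \left(-40\right) = 2 - 14640 = -14638$)
$\left(-961474 + 1944867\right) \left(-2007977 - 2328099\right) - B = \left(-961474 + 1944867\right) \left(-2007977 - 2328099\right) - -14638 = 983393 \left(-4336076\right) + 14638 = -4264066785868 + 14638 = -4264066771230$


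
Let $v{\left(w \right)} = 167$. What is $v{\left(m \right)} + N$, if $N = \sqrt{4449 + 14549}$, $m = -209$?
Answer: $167 + \sqrt{18998} \approx 304.83$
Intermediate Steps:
$N = \sqrt{18998} \approx 137.83$
$v{\left(m \right)} + N = 167 + \sqrt{18998}$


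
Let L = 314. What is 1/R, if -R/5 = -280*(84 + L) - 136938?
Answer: 1/1241890 ≈ 8.0522e-7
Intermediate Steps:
R = 1241890 (R = -5*(-280*(84 + 314) - 136938) = -5*(-280*398 - 136938) = -5*(-111440 - 136938) = -5*(-248378) = 1241890)
1/R = 1/1241890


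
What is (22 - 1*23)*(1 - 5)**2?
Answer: -16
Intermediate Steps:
(22 - 1*23)*(1 - 5)**2 = (22 - 23)*(-4)**2 = -1*16 = -16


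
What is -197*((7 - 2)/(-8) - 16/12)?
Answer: 9259/24 ≈ 385.79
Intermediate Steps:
-197*((7 - 2)/(-8) - 16/12) = -197*(5*(-1/8) - 16*1/12) = -197*(-5/8 - 4/3) = -197*(-47/24) = 9259/24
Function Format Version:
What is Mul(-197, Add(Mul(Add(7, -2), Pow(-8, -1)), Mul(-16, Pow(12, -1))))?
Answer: Rational(9259, 24) ≈ 385.79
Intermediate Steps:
Mul(-197, Add(Mul(Add(7, -2), Pow(-8, -1)), Mul(-16, Pow(12, -1)))) = Mul(-197, Add(Mul(5, Rational(-1, 8)), Mul(-16, Rational(1, 12)))) = Mul(-197, Add(Rational(-5, 8), Rational(-4, 3))) = Mul(-197, Rational(-47, 24)) = Rational(9259, 24)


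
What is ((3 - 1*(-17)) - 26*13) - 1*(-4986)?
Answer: 4668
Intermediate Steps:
((3 - 1*(-17)) - 26*13) - 1*(-4986) = ((3 + 17) - 338) + 4986 = (20 - 338) + 4986 = -318 + 4986 = 4668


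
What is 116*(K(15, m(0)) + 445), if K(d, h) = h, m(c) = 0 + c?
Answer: 51620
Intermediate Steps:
m(c) = c
116*(K(15, m(0)) + 445) = 116*(0 + 445) = 116*445 = 51620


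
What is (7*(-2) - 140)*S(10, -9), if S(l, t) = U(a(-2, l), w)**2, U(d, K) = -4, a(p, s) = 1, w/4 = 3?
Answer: -2464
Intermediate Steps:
w = 12 (w = 4*3 = 12)
S(l, t) = 16 (S(l, t) = (-4)**2 = 16)
(7*(-2) - 140)*S(10, -9) = (7*(-2) - 140)*16 = (-14 - 140)*16 = -154*16 = -2464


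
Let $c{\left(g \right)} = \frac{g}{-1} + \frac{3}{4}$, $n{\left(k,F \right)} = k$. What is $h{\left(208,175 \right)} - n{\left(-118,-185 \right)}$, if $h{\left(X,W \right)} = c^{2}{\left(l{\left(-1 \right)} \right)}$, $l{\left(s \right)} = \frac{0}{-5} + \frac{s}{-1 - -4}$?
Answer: $\frac{17161}{144} \approx 119.17$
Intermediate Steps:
$l{\left(s \right)} = \frac{s}{3}$ ($l{\left(s \right)} = 0 \left(- \frac{1}{5}\right) + \frac{s}{-1 + 4} = 0 + \frac{s}{3} = \frac{s}{3}$)
$c{\left(g \right)} = \frac{3}{4} - g$ ($c{\left(g \right)} = g \left(-1\right) + 3 \cdot \frac{1}{4} = - g + \frac{3}{4} = \frac{3}{4} - g$)
$h{\left(X,W \right)} = \frac{169}{144}$ ($h{\left(X,W \right)} = \left(\frac{3}{4} - \frac{1}{3} \left(-1\right)\right)^{2} = \left(\frac{3}{4} - - \frac{1}{3}\right)^{2} = \left(\frac{3}{4} + \frac{1}{3}\right)^{2} = \left(\frac{13}{12}\right)^{2} = \frac{169}{144}$)
$h{\left(208,175 \right)} - n{\left(-118,-185 \right)} = \frac{169}{144} - -118 = \frac{169}{144} + 118 = \frac{17161}{144}$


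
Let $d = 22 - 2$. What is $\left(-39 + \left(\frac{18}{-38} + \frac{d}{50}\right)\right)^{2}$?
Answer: $\frac{13778944}{9025} \approx 1526.8$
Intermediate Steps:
$d = 20$
$\left(-39 + \left(\frac{18}{-38} + \frac{d}{50}\right)\right)^{2} = \left(-39 + \left(\frac{18}{-38} + \frac{20}{50}\right)\right)^{2} = \left(-39 + \left(18 \left(- \frac{1}{38}\right) + 20 \cdot \frac{1}{50}\right)\right)^{2} = \left(-39 + \left(- \frac{9}{19} + \frac{2}{5}\right)\right)^{2} = \left(-39 - \frac{7}{95}\right)^{2} = \left(- \frac{3712}{95}\right)^{2} = \frac{13778944}{9025}$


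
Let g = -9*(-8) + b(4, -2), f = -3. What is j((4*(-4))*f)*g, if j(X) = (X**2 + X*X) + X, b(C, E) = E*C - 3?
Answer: 284016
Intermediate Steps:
b(C, E) = -3 + C*E (b(C, E) = C*E - 3 = -3 + C*E)
j(X) = X + 2*X**2 (j(X) = (X**2 + X**2) + X = 2*X**2 + X = X + 2*X**2)
g = 61 (g = -9*(-8) + (-3 + 4*(-2)) = 72 + (-3 - 8) = 72 - 11 = 61)
j((4*(-4))*f)*g = (((4*(-4))*(-3))*(1 + 2*((4*(-4))*(-3))))*61 = ((-16*(-3))*(1 + 2*(-16*(-3))))*61 = (48*(1 + 2*48))*61 = (48*(1 + 96))*61 = (48*97)*61 = 4656*61 = 284016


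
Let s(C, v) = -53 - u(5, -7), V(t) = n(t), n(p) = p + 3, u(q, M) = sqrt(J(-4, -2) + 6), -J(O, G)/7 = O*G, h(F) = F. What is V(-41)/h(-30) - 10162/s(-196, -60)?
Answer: 903679/4765 - 50810*I*sqrt(2)/2859 ≈ 189.65 - 25.133*I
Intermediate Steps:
J(O, G) = -7*G*O (J(O, G) = -7*O*G = -7*G*O)
u(q, M) = 5*I*sqrt(2) (u(q, M) = sqrt(-7*(-2)*(-4) + 6) = sqrt(-56 + 6) = sqrt(-50) = 5*I*sqrt(2))
n(p) = 3 + p
V(t) = 3 + t
s(C, v) = -53 - 5*I*sqrt(2)
V(-41)/h(-30) - 10162/s(-196, -60) = (3 - 41)/(-30) - 10162/(-53 - 5*I*sqrt(2)) = -38*(-1/30) - 10162/(-53 - 5*I*sqrt(2)) = 19/15 - 10162/(-53 - 5*I*sqrt(2))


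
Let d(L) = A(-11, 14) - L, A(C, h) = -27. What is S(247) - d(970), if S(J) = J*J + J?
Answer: 62253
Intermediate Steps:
d(L) = -27 - L
S(J) = J + J² (S(J) = J² + J = J + J²)
S(247) - d(970) = 247*(1 + 247) - (-27 - 1*970) = 247*248 - (-27 - 970) = 61256 - 1*(-997) = 61256 + 997 = 62253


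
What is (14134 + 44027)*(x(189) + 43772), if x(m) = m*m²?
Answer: 395206379601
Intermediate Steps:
x(m) = m³
(14134 + 44027)*(x(189) + 43772) = (14134 + 44027)*(189³ + 43772) = 58161*(6751269 + 43772) = 58161*6795041 = 395206379601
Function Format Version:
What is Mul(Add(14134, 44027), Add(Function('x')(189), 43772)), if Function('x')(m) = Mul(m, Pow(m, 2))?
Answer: 395206379601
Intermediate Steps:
Function('x')(m) = Pow(m, 3)
Mul(Add(14134, 44027), Add(Function('x')(189), 43772)) = Mul(Add(14134, 44027), Add(Pow(189, 3), 43772)) = Mul(58161, Add(6751269, 43772)) = Mul(58161, 6795041) = 395206379601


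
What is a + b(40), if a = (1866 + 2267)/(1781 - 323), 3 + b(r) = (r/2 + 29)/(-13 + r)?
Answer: 2405/1458 ≈ 1.6495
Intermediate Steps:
b(r) = -3 + (29 + r/2)/(-13 + r) (b(r) = -3 + (r/2 + 29)/(-13 + r) = -3 + (29 + r/2)/(-13 + r))
a = 4133/1458 ≈ 2.8347
a + b(40) = 4133/1458 + (136 - 5*40)/(2*(-13 + 40)) = 4133/1458 + (½)*(136 - 200)/27 = 4133/1458 + (½)*(1/27)*(-64) = 4133/1458 - 32/27 = 2405/1458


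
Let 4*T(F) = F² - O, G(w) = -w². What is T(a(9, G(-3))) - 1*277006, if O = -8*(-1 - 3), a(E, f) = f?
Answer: -1107975/4 ≈ -2.7699e+5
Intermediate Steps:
O = 32 (O = -8*(-4) = 32)
T(F) = -8 + F²/4 (T(F) = (F² - 1*32)/4 = (F² - 32)/4 = (-32 + F²)/4 = -8 + F²/4)
T(a(9, G(-3))) - 1*277006 = (-8 + (-1*(-3)²)²/4) - 1*277006 = (-8 + (-1*9)²/4) - 277006 = (-8 + (¼)*(-9)²) - 277006 = (-8 + (¼)*81) - 277006 = (-8 + 81/4) - 277006 = 49/4 - 277006 = -1107975/4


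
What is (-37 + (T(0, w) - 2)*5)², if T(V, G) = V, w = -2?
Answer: 2209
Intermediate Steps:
(-37 + (T(0, w) - 2)*5)² = (-37 + (0 - 2)*5)² = (-37 - 2*5)² = (-37 - 10)² = (-47)² = 2209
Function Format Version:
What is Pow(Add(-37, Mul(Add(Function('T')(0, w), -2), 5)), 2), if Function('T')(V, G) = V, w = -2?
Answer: 2209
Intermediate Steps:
Pow(Add(-37, Mul(Add(Function('T')(0, w), -2), 5)), 2) = Pow(Add(-37, Mul(Add(0, -2), 5)), 2) = Pow(Add(-37, Mul(-2, 5)), 2) = Pow(Add(-37, -10), 2) = Pow(-47, 2) = 2209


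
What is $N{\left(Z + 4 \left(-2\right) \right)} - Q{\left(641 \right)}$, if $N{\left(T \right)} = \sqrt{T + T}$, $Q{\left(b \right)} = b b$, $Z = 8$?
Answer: $-410881$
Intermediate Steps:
$Q{\left(b \right)} = b^{2}$
$N{\left(T \right)} = \sqrt{2} \sqrt{T}$ ($N{\left(T \right)} = \sqrt{2 T} = \sqrt{2} \sqrt{T}$)
$N{\left(Z + 4 \left(-2\right) \right)} - Q{\left(641 \right)} = \sqrt{2} \sqrt{8 + 4 \left(-2\right)} - 641^{2} = \sqrt{2} \sqrt{8 - 8} - 410881 = \sqrt{2} \sqrt{0} - 410881 = \sqrt{2} \cdot 0 - 410881 = 0 - 410881 = -410881$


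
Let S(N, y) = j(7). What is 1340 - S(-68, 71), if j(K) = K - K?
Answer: 1340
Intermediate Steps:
j(K) = 0
S(N, y) = 0
1340 - S(-68, 71) = 1340 - 1*0 = 1340 + 0 = 1340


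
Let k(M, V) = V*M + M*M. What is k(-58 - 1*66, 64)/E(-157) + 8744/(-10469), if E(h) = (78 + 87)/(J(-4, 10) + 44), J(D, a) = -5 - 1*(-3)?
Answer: 217994024/115159 ≈ 1893.0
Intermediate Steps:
J(D, a) = -2 (J(D, a) = -5 + 3 = -2)
k(M, V) = M**2 + M*V (k(M, V) = M*V + M**2 = M**2 + M*V)
E(h) = 55/14 (E(h) = (78 + 87)/(-2 + 44) = 165/42 = 165*(1/42) = 55/14)
k(-58 - 1*66, 64)/E(-157) + 8744/(-10469) = ((-58 - 1*66)*((-58 - 1*66) + 64))/(55/14) + 8744/(-10469) = ((-58 - 66)*((-58 - 66) + 64))*(14/55) + 8744*(-1/10469) = -124*(-124 + 64)*(14/55) - 8744/10469 = -124*(-60)*(14/55) - 8744/10469 = 7440*(14/55) - 8744/10469 = 20832/11 - 8744/10469 = 217994024/115159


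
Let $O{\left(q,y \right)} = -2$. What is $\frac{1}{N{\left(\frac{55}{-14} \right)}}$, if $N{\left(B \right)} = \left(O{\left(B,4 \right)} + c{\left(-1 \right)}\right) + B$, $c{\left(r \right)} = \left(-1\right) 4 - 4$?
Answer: $- \frac{14}{195} \approx -0.071795$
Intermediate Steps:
$c{\left(r \right)} = -8$ ($c{\left(r \right)} = -4 - 4 = -8$)
$N{\left(B \right)} = -10 + B$ ($N{\left(B \right)} = \left(-2 - 8\right) + B = -10 + B$)
$\frac{1}{N{\left(\frac{55}{-14} \right)}} = \frac{1}{-10 + \frac{55}{-14}} = \frac{1}{-10 + 55 \left(- \frac{1}{14}\right)} = \frac{1}{-10 - \frac{55}{14}} = \frac{1}{- \frac{195}{14}} = - \frac{14}{195}$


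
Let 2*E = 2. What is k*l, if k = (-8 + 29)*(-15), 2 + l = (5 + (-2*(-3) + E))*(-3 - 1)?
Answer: 15750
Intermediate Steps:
E = 1 (E = (½)*2 = 1)
l = -50 (l = -2 + (5 + (-2*(-3) + 1))*(-3 - 1) = -2 + (5 + (6 + 1))*(-4) = -2 + (5 + 7)*(-4) = -2 + 12*(-4) = -2 - 48 = -50)
k = -315 (k = 21*(-15) = -315)
k*l = -315*(-50) = 15750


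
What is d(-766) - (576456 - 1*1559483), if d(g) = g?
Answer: 982261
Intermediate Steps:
d(-766) - (576456 - 1*1559483) = -766 - (576456 - 1*1559483) = -766 - (576456 - 1559483) = -766 - 1*(-983027) = -766 + 983027 = 982261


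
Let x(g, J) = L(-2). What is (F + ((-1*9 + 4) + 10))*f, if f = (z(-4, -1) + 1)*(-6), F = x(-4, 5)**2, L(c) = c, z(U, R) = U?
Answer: 162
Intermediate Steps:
x(g, J) = -2
F = 4 (F = (-2)**2 = 4)
f = 18 (f = (-4 + 1)*(-6) = -3*(-6) = 18)
(F + ((-1*9 + 4) + 10))*f = (4 + ((-1*9 + 4) + 10))*18 = (4 + ((-9 + 4) + 10))*18 = (4 + (-5 + 10))*18 = (4 + 5)*18 = 9*18 = 162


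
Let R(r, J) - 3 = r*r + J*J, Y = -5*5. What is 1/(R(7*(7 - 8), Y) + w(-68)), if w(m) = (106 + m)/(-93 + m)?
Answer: 161/108959 ≈ 0.0014776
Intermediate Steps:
w(m) = (106 + m)/(-93 + m)
Y = -25
R(r, J) = 3 + J**2 + r**2 (R(r, J) = 3 + (r*r + J*J) = 3 + (r**2 + J**2) = 3 + (J**2 + r**2) = 3 + J**2 + r**2)
1/(R(7*(7 - 8), Y) + w(-68)) = 1/((3 + (-25)**2 + (7*(7 - 8))**2) + (106 - 68)/(-93 - 68)) = 1/((3 + 625 + (7*(-1))**2) + 38/(-161)) = 1/((3 + 625 + (-7)**2) - 1/161*38) = 1/((3 + 625 + 49) - 38/161) = 1/(677 - 38/161) = 1/(108959/161) = 161/108959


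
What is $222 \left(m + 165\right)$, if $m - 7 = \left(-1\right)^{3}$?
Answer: $37962$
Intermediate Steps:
$m = 6$ ($m = 7 + \left(-1\right)^{3} = 7 - 1 = 6$)
$222 \left(m + 165\right) = 222 \left(6 + 165\right) = 222 \cdot 171 = 37962$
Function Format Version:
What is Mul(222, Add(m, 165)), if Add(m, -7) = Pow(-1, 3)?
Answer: 37962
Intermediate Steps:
m = 6 (m = Add(7, Pow(-1, 3)) = Add(7, -1) = 6)
Mul(222, Add(m, 165)) = Mul(222, Add(6, 165)) = Mul(222, 171) = 37962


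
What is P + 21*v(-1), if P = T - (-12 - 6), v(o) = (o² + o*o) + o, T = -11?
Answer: 28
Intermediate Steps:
v(o) = o + 2*o² (v(o) = (o² + o²) + o = 2*o² + o = o + 2*o²)
P = 7 (P = -11 - (-12 - 6) = -11 - 1*(-18) = -11 + 18 = 7)
P + 21*v(-1) = 7 + 21*(-(1 + 2*(-1))) = 7 + 21*(-(1 - 2)) = 7 + 21*(-1*(-1)) = 7 + 21*1 = 7 + 21 = 28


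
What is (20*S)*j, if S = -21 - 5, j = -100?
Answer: 52000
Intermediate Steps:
S = -26
(20*S)*j = (20*(-26))*(-100) = -520*(-100) = 52000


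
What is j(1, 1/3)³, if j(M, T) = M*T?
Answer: 1/27 ≈ 0.037037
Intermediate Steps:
j(1, 1/3)³ = (1/3)³ = (1*(⅓))³ = (⅓)³ = 1/27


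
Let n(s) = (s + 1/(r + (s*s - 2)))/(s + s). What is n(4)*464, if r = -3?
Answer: 2610/11 ≈ 237.27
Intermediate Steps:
n(s) = (s + 1/(-5 + s**2))/(2*s) (n(s) = (s + 1/(-3 + (s*s - 2)))/(s + s) = (s + 1/(-3 + (s**2 - 2)))/((2*s)) = (s + 1/(-3 + (-2 + s**2)))*(1/(2*s)) = (s + 1/(-5 + s**2))*(1/(2*s)) = (s + 1/(-5 + s**2))/(2*s))
n(4)*464 = ((1/2)*(1 + 4**3 - 5*4)/(4*(-5 + 4**2)))*464 = ((1/2)*(1/4)*(1 + 64 - 20)/(-5 + 16))*464 = ((1/2)*(1/4)*45/11)*464 = ((1/2)*(1/4)*(1/11)*45)*464 = (45/88)*464 = 2610/11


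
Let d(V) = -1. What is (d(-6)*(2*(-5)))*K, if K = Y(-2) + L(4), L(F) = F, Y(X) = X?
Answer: 20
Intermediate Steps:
K = 2 (K = -2 + 4 = 2)
(d(-6)*(2*(-5)))*K = -2*(-5)*2 = -1*(-10)*2 = 10*2 = 20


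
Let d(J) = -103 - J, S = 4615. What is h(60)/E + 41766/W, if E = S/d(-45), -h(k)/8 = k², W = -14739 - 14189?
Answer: 4812858111/13350272 ≈ 360.51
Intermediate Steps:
W = -28928
h(k) = -8*k²
E = -4615/58 (E = 4615/(-103 - 1*(-45)) = 4615/(-103 + 45) = 4615/(-58) = 4615*(-1/58) = -4615/58 ≈ -79.569)
h(60)/E + 41766/W = (-8*60²)/(-4615/58) + 41766/(-28928) = -8*3600*(-58/4615) + 41766*(-1/28928) = -28800*(-58/4615) - 20883/14464 = 334080/923 - 20883/14464 = 4812858111/13350272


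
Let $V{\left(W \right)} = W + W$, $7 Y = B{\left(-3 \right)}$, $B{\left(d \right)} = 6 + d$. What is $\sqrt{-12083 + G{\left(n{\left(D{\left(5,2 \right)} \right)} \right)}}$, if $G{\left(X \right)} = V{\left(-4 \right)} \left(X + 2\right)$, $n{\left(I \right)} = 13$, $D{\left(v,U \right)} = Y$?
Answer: $i \sqrt{12203} \approx 110.47 i$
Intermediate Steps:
$Y = \frac{3}{7}$ ($Y = \frac{6 - 3}{7} = \frac{1}{7} \cdot 3 = \frac{3}{7} \approx 0.42857$)
$D{\left(v,U \right)} = \frac{3}{7}$
$V{\left(W \right)} = 2 W$
$G{\left(X \right)} = -16 - 8 X$ ($G{\left(X \right)} = 2 \left(-4\right) \left(X + 2\right) = - 8 \left(2 + X\right) = -16 - 8 X$)
$\sqrt{-12083 + G{\left(n{\left(D{\left(5,2 \right)} \right)} \right)}} = \sqrt{-12083 - 120} = \sqrt{-12203} = i \sqrt{12203}$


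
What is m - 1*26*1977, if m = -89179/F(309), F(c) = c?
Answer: -15972397/309 ≈ -51691.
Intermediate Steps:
m = -89179/309 ≈ -288.60
m - 1*26*1977 = -89179/309 - 1*26*1977 = -89179/309 - 26*1977 = -89179/309 - 51402 = -15972397/309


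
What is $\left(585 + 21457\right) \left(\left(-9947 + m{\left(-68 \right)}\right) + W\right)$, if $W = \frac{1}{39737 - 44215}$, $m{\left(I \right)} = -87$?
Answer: $- \frac{495198360313}{2239} \approx -2.2117 \cdot 10^{8}$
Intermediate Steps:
$W = - \frac{1}{4478}$ ($W = \frac{1}{-4478} = - \frac{1}{4478} \approx -0.00022331$)
$\left(585 + 21457\right) \left(\left(-9947 + m{\left(-68 \right)}\right) + W\right) = \left(585 + 21457\right) \left(\left(-9947 - 87\right) - \frac{1}{4478}\right) = 22042 \left(-10034 - \frac{1}{4478}\right) = 22042 \left(- \frac{44932253}{4478}\right) = - \frac{495198360313}{2239}$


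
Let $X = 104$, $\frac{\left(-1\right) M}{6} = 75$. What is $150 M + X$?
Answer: $-67396$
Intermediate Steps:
$M = -450$ ($M = \left(-6\right) 75 = -450$)
$150 M + X = 150 \left(-450\right) + 104 = -67500 + 104 = -67396$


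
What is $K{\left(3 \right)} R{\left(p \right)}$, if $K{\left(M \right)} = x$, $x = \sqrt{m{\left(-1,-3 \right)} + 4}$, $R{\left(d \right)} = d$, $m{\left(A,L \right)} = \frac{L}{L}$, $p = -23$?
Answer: $- 23 \sqrt{5} \approx -51.43$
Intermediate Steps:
$m{\left(A,L \right)} = 1$
$x = \sqrt{5}$ ($x = \sqrt{1 + 4} = \sqrt{5} \approx 2.2361$)
$K{\left(M \right)} = \sqrt{5}$
$K{\left(3 \right)} R{\left(p \right)} = \sqrt{5} \left(-23\right) = - 23 \sqrt{5}$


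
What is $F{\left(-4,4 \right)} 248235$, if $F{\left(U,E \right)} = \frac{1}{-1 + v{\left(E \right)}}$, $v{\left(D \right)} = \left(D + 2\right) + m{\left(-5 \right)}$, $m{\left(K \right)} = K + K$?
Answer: $-49647$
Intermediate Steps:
$m{\left(K \right)} = 2 K$
$v{\left(D \right)} = -8 + D$ ($v{\left(D \right)} = \left(D + 2\right) + 2 \left(-5\right) = \left(2 + D\right) - 10 = -8 + D$)
$F{\left(U,E \right)} = \frac{1}{-9 + E}$ ($F{\left(U,E \right)} = \frac{1}{-1 + \left(-8 + E\right)} = \frac{1}{-9 + E}$)
$F{\left(-4,4 \right)} 248235 = \frac{1}{-9 + 4} \cdot 248235 = \frac{1}{-5} \cdot 248235 = \left(- \frac{1}{5}\right) 248235 = -49647$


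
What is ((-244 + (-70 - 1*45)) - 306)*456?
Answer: -303240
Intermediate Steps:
((-244 + (-70 - 1*45)) - 306)*456 = ((-244 + (-70 - 45)) - 306)*456 = ((-244 - 115) - 306)*456 = (-359 - 306)*456 = -665*456 = -303240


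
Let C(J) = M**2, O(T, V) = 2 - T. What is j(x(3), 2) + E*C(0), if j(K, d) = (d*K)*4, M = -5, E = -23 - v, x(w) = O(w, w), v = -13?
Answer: -258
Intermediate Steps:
x(w) = 2 - w
E = -10 (E = -23 - 1*(-13) = -23 + 13 = -10)
j(K, d) = 4*K*d (j(K, d) = (K*d)*4 = 4*K*d)
C(J) = 25 (C(J) = (-5)**2 = 25)
j(x(3), 2) + E*C(0) = 4*(2 - 1*3)*2 - 10*25 = 4*(2 - 3)*2 - 250 = 4*(-1)*2 - 250 = -8 - 250 = -258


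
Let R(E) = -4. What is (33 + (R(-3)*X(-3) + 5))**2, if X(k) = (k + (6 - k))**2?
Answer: 11236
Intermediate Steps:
X(k) = 36 (X(k) = 6**2 = 36)
(33 + (R(-3)*X(-3) + 5))**2 = (33 + (-4*36 + 5))**2 = (33 + (-144 + 5))**2 = (33 - 139)**2 = (-106)**2 = 11236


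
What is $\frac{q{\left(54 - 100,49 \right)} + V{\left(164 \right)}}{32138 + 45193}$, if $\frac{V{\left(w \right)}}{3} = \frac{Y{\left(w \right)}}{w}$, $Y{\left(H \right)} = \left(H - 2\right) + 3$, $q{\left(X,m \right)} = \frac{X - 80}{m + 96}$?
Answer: $\frac{17037}{612977060} \approx 2.7794 \cdot 10^{-5}$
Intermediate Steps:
$q{\left(X,m \right)} = \frac{-80 + X}{96 + m}$
$Y{\left(H \right)} = 1 + H$ ($Y{\left(H \right)} = \left(-2 + H\right) + 3 = 1 + H$)
$V{\left(w \right)} = \frac{3 \left(1 + w\right)}{w}$ ($V{\left(w \right)} = 3 \frac{1 + w}{w} = \frac{3 \left(1 + w\right)}{w}$)
$\frac{q{\left(54 - 100,49 \right)} + V{\left(164 \right)}}{32138 + 45193} = \frac{\frac{-80 + \left(54 - 100\right)}{96 + 49} + \left(3 + \frac{3}{164}\right)}{32138 + 45193} = \frac{\frac{-80 - 46}{145} + \left(3 + 3 \cdot \frac{1}{164}\right)}{77331} = \left(\frac{1}{145} \left(-126\right) + \left(3 + \frac{3}{164}\right)\right) \frac{1}{77331} = \left(- \frac{126}{145} + \frac{495}{164}\right) \frac{1}{77331} = \frac{51111}{23780} \cdot \frac{1}{77331} = \frac{17037}{612977060}$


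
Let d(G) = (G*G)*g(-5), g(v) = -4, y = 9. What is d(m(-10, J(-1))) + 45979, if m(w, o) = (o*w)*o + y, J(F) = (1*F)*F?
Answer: 45975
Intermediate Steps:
J(F) = F² (J(F) = F*F = F²)
m(w, o) = 9 + w*o² (m(w, o) = (o*w)*o + 9 = w*o² + 9 = 9 + w*o²)
d(G) = -4*G² (d(G) = (G*G)*(-4) = G²*(-4) = -4*G²)
d(m(-10, J(-1))) + 45979 = -4*(9 - 10*((-1)²)²)² + 45979 = -4*(9 - 10*1²)² + 45979 = -4*(9 - 10*1)² + 45979 = -4*(9 - 10)² + 45979 = -4*(-1)² + 45979 = -4*1 + 45979 = -4 + 45979 = 45975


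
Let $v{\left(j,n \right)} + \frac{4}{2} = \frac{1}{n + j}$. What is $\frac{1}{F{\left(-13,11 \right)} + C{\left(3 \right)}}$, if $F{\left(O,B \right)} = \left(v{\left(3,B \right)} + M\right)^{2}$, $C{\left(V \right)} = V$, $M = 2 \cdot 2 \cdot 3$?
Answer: $\frac{196}{20469} \approx 0.0095755$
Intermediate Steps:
$M = 12$ ($M = 4 \cdot 3 = 12$)
$v{\left(j,n \right)} = -2 + \frac{1}{j + n}$ ($v{\left(j,n \right)} = -2 + \frac{1}{n + j} = -2 + \frac{1}{j + n}$)
$F{\left(O,B \right)} = \left(12 + \frac{-5 - 2 B}{3 + B}\right)^{2}$ ($F{\left(O,B \right)} = \left(\frac{1 - 6 - 2 B}{3 + B} + 12\right)^{2} = \left(\frac{-5 - 2 B}{3 + B} + 12\right)^{2} = \left(12 + \frac{-5 - 2 B}{3 + B}\right)^{2}$)
$\frac{1}{F{\left(-13,11 \right)} + C{\left(3 \right)}} = \frac{1}{\frac{\left(31 + 10 \cdot 11\right)^{2}}{\left(3 + 11\right)^{2}} + 3} = \frac{1}{\frac{\left(31 + 110\right)^{2}}{196} + 3} = \frac{1}{\frac{141^{2}}{196} + 3} = \frac{1}{\frac{1}{196} \cdot 19881 + 3} = \frac{1}{\frac{19881}{196} + 3} = \frac{1}{\frac{20469}{196}} = \frac{196}{20469}$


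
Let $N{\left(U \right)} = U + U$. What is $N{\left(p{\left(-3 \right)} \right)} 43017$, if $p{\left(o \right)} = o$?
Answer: $-258102$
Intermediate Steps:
$N{\left(U \right)} = 2 U$
$N{\left(p{\left(-3 \right)} \right)} 43017 = 2 \left(-3\right) 43017 = \left(-6\right) 43017 = -258102$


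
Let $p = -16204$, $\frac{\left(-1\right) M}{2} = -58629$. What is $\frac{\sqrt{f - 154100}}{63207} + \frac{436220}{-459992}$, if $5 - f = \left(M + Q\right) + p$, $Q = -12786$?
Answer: $- \frac{109055}{114998} + \frac{11 i \sqrt{2003}}{63207} \approx -0.94832 + 0.0077888 i$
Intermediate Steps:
$M = 117258$ ($M = \left(-2\right) \left(-58629\right) = 117258$)
$f = -88263$ ($f = 5 - \left(\left(117258 - 12786\right) - 16204\right) = 5 - \left(104472 - 16204\right) = 5 - 88268 = -88263$)
$\frac{\sqrt{f - 154100}}{63207} + \frac{436220}{-459992} = \frac{\sqrt{-88263 - 154100}}{63207} + \frac{436220}{-459992} = \sqrt{-242363} \cdot \frac{1}{63207} + 436220 \left(- \frac{1}{459992}\right) = 11 i \sqrt{2003} \cdot \frac{1}{63207} - \frac{109055}{114998} = \frac{11 i \sqrt{2003}}{63207} - \frac{109055}{114998} = - \frac{109055}{114998} + \frac{11 i \sqrt{2003}}{63207}$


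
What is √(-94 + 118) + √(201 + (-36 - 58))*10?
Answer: 2*√6 + 10*√107 ≈ 108.34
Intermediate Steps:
√(-94 + 118) + √(201 + (-36 - 58))*10 = √24 + √(201 - 94)*10 = 2*√6 + √107*10 = 2*√6 + 10*√107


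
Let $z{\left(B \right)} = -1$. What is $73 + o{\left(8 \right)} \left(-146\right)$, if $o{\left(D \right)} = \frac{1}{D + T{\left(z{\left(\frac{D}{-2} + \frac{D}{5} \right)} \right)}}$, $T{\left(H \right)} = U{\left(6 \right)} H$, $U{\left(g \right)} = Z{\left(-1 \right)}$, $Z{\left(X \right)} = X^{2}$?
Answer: $\frac{365}{7} \approx 52.143$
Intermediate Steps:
$U{\left(g \right)} = 1$ ($U{\left(g \right)} = \left(-1\right)^{2} = 1$)
$T{\left(H \right)} = H$ ($T{\left(H \right)} = 1 H = H$)
$o{\left(D \right)} = \frac{1}{-1 + D}$ ($o{\left(D \right)} = \frac{1}{D - 1} = \frac{1}{-1 + D}$)
$73 + o{\left(8 \right)} \left(-146\right) = 73 + \frac{1}{-1 + 8} \left(-146\right) = 73 + \frac{1}{7} \left(-146\right) = 73 - \frac{146}{7} = \frac{365}{7}$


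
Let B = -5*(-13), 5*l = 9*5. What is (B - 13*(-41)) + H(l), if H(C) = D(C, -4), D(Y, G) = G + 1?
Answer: 595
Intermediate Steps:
l = 9 (l = (9*5)/5 = (⅕)*45 = 9)
D(Y, G) = 1 + G
H(C) = -3 (H(C) = 1 - 4 = -3)
B = 65
(B - 13*(-41)) + H(l) = (65 - 13*(-41)) - 3 = (65 + 533) - 3 = 598 - 3 = 595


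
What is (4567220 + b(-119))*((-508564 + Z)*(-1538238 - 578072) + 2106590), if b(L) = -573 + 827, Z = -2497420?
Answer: 29056424810966278620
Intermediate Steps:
b(L) = 254
(4567220 + b(-119))*((-508564 + Z)*(-1538238 - 578072) + 2106590) = (4567220 + 254)*((-508564 - 2497420)*(-1538238 - 578072) + 2106590) = 4567474*(-3005984*(-2116310) + 2106590) = 4567474*(6361593999040 + 2106590) = 4567474*6361596105630 = 29056424810966278620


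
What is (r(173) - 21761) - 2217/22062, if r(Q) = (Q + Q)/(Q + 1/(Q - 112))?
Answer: -844406682079/38807058 ≈ -21759.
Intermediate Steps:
r(Q) = 2*Q/(Q + 1/(-112 + Q)) (r(Q) = (2*Q)/(Q + 1/(-112 + Q)) = 2*Q/(Q + 1/(-112 + Q)))
(r(173) - 21761) - 2217/22062 = (2*173*(-112 + 173)/(1 + 173**2 - 112*173) - 21761) - 2217/22062 = (2*173*61/(1 + 29929 - 19376) - 21761) - 2217*1/22062 = (2*173*61/10554 - 21761) - 739/7354 = (2*173*(1/10554)*61 - 21761) - 739/7354 = (10553/5277 - 21761) - 739/7354 = -114822244/5277 - 739/7354 = -844406682079/38807058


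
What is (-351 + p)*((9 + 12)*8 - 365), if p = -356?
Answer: 139279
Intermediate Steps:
(-351 + p)*((9 + 12)*8 - 365) = (-351 - 356)*((9 + 12)*8 - 365) = -707*(21*8 - 365) = -707*(168 - 365) = -707*(-197) = 139279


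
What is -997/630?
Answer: -997/630 ≈ -1.5825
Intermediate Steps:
-997/630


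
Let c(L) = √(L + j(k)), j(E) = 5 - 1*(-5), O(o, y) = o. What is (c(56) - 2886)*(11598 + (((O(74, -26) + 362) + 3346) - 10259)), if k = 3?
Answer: -14779206 + 5121*√66 ≈ -1.4738e+7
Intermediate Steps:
j(E) = 10 (j(E) = 5 + 5 = 10)
c(L) = √(10 + L) (c(L) = √(L + 10) = √(10 + L))
(c(56) - 2886)*(11598 + (((O(74, -26) + 362) + 3346) - 10259)) = (√(10 + 56) - 2886)*(11598 + (((74 + 362) + 3346) - 10259)) = (√66 - 2886)*(11598 + ((436 + 3346) - 10259)) = (-2886 + √66)*(11598 + (3782 - 10259)) = (-2886 + √66)*(11598 - 6477) = (-2886 + √66)*5121 = -14779206 + 5121*√66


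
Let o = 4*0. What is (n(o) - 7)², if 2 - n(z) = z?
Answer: 25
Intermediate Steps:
o = 0
n(z) = 2 - z
(n(o) - 7)² = ((2 - 1*0) - 7)² = ((2 + 0) - 7)² = (2 - 7)² = (-5)² = 25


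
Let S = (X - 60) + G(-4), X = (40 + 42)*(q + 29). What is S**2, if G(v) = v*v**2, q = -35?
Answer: 379456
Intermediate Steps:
G(v) = v**3
X = -492 (X = (40 + 42)*(-35 + 29) = 82*(-6) = -492)
S = -616 (S = (-492 - 60) + (-4)**3 = -552 - 64 = -616)
S**2 = (-616)**2 = 379456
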